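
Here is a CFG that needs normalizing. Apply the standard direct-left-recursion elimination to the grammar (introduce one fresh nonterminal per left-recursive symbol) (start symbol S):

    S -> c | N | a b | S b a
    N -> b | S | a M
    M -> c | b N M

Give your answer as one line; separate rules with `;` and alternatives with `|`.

Left recursion appears on S.
For S: α = {b a}, β = {c, N, a b}. Rewrite as S → β S' and S' → α S' | ε.

S -> c S' | N S' | a b S'; N -> b | S | a M; M -> c | b N M; S' -> b a S' | ε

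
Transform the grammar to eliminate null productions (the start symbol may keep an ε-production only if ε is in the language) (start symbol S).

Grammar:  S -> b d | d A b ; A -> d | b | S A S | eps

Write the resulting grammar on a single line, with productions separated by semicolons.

The nullable symbols are {A}.
ε ∉ L(G), so no ε-production is kept.
Add the nullable-subset variants: S → d A b gives d A b | d b. A → S A S gives S A S | S S.

S -> b d | d A b | d b; A -> d | b | S A S | S S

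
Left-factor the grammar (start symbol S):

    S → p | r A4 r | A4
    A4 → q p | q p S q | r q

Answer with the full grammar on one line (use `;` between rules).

S → p | r A4 r | A4; A4 → r q | q p A4'; A4' → epsilon | S q

A4 has alternatives sharing prefix 'q p': factor to A4 → q p A4' with A4' → ε | S q.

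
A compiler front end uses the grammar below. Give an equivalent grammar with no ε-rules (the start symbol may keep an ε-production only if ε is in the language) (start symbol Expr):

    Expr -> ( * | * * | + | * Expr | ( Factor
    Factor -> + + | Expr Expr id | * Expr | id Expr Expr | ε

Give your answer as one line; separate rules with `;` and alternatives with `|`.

Expr -> ( * | * * | + | * Expr | ( Factor | (; Factor -> + + | Expr Expr id | * Expr | id Expr Expr

Nullable nonterminals: {Factor}.
ε ∉ L(G), so no ε-production is kept.
Expand every rule over subsets of its nullable positions: Expr → ( Factor gives ( Factor | (.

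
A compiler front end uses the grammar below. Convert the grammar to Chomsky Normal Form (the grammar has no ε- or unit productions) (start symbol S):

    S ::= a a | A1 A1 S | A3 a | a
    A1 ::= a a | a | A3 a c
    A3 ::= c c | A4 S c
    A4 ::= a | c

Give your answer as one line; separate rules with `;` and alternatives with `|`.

Introduce a nonterminal for each terminal appearing in a rule of length ≥ 2: X1 → a, X2 → c.
Binarize each right-hand side of length ≥ 3 by chaining fresh nonterminals (Y1, Y2, …): affected rules were S → A1 A1 S; A1 → A3 X1 X2; A3 → A4 S X2.

S ::= X1 X1 | A1 Y1 | A3 X1 | a; A1 ::= X1 X1 | a | A3 Y2; A3 ::= X2 X2 | A4 Y3; A4 ::= a | c; X1 ::= a; X2 ::= c; Y1 ::= A1 S; Y2 ::= X1 X2; Y3 ::= S X2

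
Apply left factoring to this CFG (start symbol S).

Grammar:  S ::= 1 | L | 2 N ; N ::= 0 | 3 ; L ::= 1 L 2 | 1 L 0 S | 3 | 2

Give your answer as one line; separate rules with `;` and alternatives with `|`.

S ::= 1 | L | 2 N; N ::= 0 | 3; L ::= 3 | 2 | 1 L L'; L' ::= 2 | 0 S

L has alternatives sharing prefix '1 L': factor to L → 1 L L' with L' → 2 | 0 S.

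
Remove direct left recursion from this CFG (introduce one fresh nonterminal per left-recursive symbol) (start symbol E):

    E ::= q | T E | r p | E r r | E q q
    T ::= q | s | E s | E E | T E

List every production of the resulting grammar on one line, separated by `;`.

E, T are directly left-recursive.
For E: α = {r r, q q}, β = {q, T E, r p}. Rewrite as E → β E' and E' → α E' | ε.
For T: α = {E}, β = {q, s, E s, E E}. Rewrite as T → β T' and T' → α T' | ε.

E ::= q E' | T E E' | r p E'; T ::= q T' | s T' | E s T' | E E T'; E' ::= r r E' | q q E' | epsilon; T' ::= E T' | epsilon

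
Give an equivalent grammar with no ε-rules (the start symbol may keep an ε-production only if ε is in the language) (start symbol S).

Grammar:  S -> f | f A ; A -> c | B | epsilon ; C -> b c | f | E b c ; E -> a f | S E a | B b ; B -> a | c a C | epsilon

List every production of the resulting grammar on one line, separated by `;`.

Nullable set = {A, B}.
ε ∉ L(G), so no ε-production is kept.
For each production, add variants omitting each subset of nullable occurrences: E → B b gives B b | b.

S -> f | f A; A -> c | B; C -> b c | f | E b c; E -> a f | S E a | B b | b; B -> a | c a C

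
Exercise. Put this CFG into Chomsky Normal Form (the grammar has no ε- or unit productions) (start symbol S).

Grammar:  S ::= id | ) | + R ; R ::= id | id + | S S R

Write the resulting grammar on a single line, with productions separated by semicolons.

Introduce a nonterminal for each terminal appearing in a rule of length ≥ 2: X1 → +, X2 → id.
Binarize each right-hand side of length ≥ 3 by chaining fresh nonterminals (Y1, Y2, …): affected rules were R → S S R.

S ::= id | ) | X1 R; R ::= id | X2 X1 | S Y1; X1 ::= +; X2 ::= id; Y1 ::= S R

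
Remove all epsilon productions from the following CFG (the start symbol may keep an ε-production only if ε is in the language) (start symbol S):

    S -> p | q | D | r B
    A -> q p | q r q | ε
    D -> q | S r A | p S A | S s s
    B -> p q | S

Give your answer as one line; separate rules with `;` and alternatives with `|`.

Nullable nonterminals: {A}.
ε ∉ L(G), so no ε-production is kept.
Expand every rule over subsets of its nullable positions: D → S r A gives S r A | S r. D → p S A gives p S A | p S.

S -> p | q | D | r B; A -> q p | q r q; D -> q | S r A | S r | p S A | p S | S s s; B -> p q | S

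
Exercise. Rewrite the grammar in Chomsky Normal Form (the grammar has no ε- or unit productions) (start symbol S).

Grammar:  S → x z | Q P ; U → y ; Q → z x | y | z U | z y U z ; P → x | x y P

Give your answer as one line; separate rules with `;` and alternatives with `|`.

Introduce a nonterminal for each terminal appearing in a rule of length ≥ 2: X1 → x, X2 → z, X3 → y.
Binarize each right-hand side of length ≥ 3 by chaining fresh nonterminals (Y1, Y2, …): affected rules were Q → X2 X3 U X2; P → X1 X3 P.

S → X1 X2 | Q P; U → y; Q → X2 X1 | y | X2 U | X2 Y1; P → x | X1 Y3; X1 → x; X2 → z; X3 → y; Y1 → X3 Y2; Y2 → U X2; Y3 → X3 P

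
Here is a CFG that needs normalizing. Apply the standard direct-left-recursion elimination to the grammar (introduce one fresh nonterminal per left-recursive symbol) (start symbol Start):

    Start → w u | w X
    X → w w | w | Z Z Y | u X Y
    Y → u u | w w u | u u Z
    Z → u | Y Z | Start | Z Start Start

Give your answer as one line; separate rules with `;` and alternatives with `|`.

Start → w u | w X; X → w w | w | Z Z Y | u X Y; Y → u u | w w u | u u Z; Z → u Z1 | Y Z Z1 | Start Z1; Z1 → Start Start Z1 | epsilon

Z is directly left-recursive.
For Z: α = {Start Start}, β = {u, Y Z, Start}. Rewrite as Z → β Z1 and Z1 → α Z1 | ε.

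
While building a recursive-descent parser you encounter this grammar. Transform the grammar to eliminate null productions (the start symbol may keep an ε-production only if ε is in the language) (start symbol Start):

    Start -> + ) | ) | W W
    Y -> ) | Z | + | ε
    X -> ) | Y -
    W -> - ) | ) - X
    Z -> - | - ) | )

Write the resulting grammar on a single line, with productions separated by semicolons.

Nullable set = {Y}.
ε ∉ L(G), so no ε-production is kept.
For each production, add variants omitting each subset of nullable occurrences: X → Y - gives Y - | -.

Start -> + ) | ) | W W; Y -> ) | Z | +; X -> ) | Y - | -; W -> - ) | ) - X; Z -> - | - ) | )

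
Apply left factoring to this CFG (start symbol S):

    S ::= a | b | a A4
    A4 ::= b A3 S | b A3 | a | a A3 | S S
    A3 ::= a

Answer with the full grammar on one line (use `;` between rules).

S has alternatives sharing prefix 'a': factor to S → a S' with S' → ε | A4.
A4 has alternatives sharing prefix 'b A3': factor to A4 → b A3 A4' with A4' → S | ε.
A4 has alternatives sharing prefix 'a': factor to A4 → a A4'' with A4'' → ε | A3.

S ::= b | a S'; A4 ::= S S | b A3 A4' | a A4''; A3 ::= a; S' ::= ε | A4; A4' ::= S | ε; A4'' ::= ε | A3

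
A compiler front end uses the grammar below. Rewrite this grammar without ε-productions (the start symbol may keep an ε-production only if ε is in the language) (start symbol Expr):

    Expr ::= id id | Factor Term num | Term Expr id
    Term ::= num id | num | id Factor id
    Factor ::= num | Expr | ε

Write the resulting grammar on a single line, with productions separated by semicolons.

Expr ::= id id | Factor Term num | Term num | Term Expr id; Term ::= num id | num | id Factor id | id id; Factor ::= num | Expr

Nullable nonterminals: {Factor}.
ε ∉ L(G), so no ε-production is kept.
Expand every rule over subsets of its nullable positions: Expr → Factor Term num gives Factor Term num | Term num. Term → id Factor id gives id Factor id | id id.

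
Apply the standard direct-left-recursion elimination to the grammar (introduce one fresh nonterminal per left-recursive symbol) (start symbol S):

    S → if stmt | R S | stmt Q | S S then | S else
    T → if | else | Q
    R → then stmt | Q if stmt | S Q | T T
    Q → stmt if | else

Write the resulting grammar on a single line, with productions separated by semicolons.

S → if stmt S' | R S S' | stmt Q S'; T → if | else | Q; R → then stmt | Q if stmt | S Q | T T; Q → stmt if | else; S' → S then S' | else S' | ε

Directly left-recursive nonterminal: S.
For S: α = {S then, else}, β = {if stmt, R S, stmt Q}. Rewrite as S → β S' and S' → α S' | ε.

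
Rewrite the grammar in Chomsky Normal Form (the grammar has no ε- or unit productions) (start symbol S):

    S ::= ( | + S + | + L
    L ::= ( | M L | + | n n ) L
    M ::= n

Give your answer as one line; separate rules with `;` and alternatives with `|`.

S ::= ( | X1 Y1 | X1 L; L ::= ( | M L | + | X2 Y2; M ::= n; X1 ::= +; X2 ::= n; X3 ::= ); Y1 ::= S X1; Y2 ::= X2 Y3; Y3 ::= X3 L

Introduce a nonterminal for each terminal appearing in a rule of length ≥ 2: X1 → +, X2 → n, X3 → ).
Binarize each right-hand side of length ≥ 3 by chaining fresh nonterminals (Y1, Y2, …): affected rules were S → X1 S X1; L → X2 X2 X3 L.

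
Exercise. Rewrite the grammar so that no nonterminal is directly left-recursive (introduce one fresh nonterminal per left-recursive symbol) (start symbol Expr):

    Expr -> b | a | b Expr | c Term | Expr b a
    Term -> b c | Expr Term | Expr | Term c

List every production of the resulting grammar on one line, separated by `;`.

Directly left-recursive nonterminals: Expr, Term.
For Expr: α = {b a}, β = {b, a, b Expr, c Term}. Rewrite as Expr → β Expr1 and Expr1 → α Expr1 | ε.
For Term: α = {c}, β = {b c, Expr Term, Expr}. Rewrite as Term → β Term1 and Term1 → α Term1 | ε.

Expr -> b Expr1 | a Expr1 | b Expr Expr1 | c Term Expr1; Term -> b c Term1 | Expr Term Term1 | Expr Term1; Expr1 -> b a Expr1 | ε; Term1 -> c Term1 | ε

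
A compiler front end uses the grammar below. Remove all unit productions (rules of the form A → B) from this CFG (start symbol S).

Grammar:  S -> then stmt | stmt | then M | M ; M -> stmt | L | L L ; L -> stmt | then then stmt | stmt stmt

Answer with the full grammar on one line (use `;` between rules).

Unit pairs: M ⇒* {L}; S ⇒* {L, M}.
For every A with A ⇒* B via unit rules, add B's non-unit alternatives to A; then delete every rule of the form X → Y.

S -> stmt | then then stmt | stmt stmt | then stmt | then M | L L; M -> stmt | then then stmt | stmt stmt | L L; L -> stmt | then then stmt | stmt stmt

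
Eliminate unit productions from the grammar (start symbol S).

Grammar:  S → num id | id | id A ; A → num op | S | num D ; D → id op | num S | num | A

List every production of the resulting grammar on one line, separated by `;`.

S → num id | id | id A; A → num id | id | id A | num op | num D; D → num id | id | id A | id op | num S | num | num op | num D

Unit pairs: A ⇒* {S}; D ⇒* {A, S}.
Replace each nonterminal's rules with the union of the non-unit rules of every nonterminal it unit-derives.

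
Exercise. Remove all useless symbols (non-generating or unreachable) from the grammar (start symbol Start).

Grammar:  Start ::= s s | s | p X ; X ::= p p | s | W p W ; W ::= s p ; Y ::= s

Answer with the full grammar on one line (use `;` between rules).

Start ::= s s | s | p X; X ::= p p | s | W p W; W ::= s p

Generating nonterminals: {Start, W, X, Y}.
Reachable from Start after that: {Start, W, X}.
Removed useless symbols: {Y} and every production mentioning them.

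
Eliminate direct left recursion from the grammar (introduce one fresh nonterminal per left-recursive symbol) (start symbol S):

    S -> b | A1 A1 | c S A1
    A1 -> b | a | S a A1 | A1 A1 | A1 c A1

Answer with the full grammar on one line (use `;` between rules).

S -> b | A1 A1 | c S A1; A1 -> b A1' | a A1' | S a A1 A1'; A1' -> A1 A1' | c A1 A1' | ε

Directly left-recursive nonterminal: A1.
For A1: α = {A1, c A1}, β = {b, a, S a A1}. Rewrite as A1 → β A1' and A1' → α A1' | ε.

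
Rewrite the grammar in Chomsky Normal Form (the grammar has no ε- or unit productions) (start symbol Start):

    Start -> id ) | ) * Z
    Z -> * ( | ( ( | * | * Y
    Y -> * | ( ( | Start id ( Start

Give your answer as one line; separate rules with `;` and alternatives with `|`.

Introduce a nonterminal for each terminal appearing in a rule of length ≥ 2: X1 → id, X2 → ), X3 → *, X4 → (.
Binarize each right-hand side of length ≥ 3 by chaining fresh nonterminals (Y1, Y2, …): affected rules were Start → X2 X3 Z; Y → Start X1 X4 Start.

Start -> X1 X2 | X2 Y1; Z -> X3 X4 | X4 X4 | * | X3 Y; Y -> * | X4 X4 | Start Y2; X1 -> id; X2 -> ); X3 -> *; X4 -> (; Y1 -> X3 Z; Y2 -> X1 Y3; Y3 -> X4 Start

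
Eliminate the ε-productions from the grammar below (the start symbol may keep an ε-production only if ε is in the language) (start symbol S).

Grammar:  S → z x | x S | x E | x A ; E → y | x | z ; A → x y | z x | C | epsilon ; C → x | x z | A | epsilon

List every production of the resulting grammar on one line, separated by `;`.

S → z x | x S | x E | x A | x; E → y | x | z; A → x y | z x | C; C → x | x z | A

Nullable set = {A, C}.
ε ∉ L(G), so no ε-production is kept.
Add the nullable-subset variants: S → x A gives x A | x.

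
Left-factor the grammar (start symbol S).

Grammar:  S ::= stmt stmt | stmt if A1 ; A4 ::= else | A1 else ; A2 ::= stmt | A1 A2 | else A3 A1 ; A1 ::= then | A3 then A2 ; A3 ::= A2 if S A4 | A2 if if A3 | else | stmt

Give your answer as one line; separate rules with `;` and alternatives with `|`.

S ::= stmt S'; A4 ::= else | A1 else; A2 ::= stmt | A1 A2 | else A3 A1; A1 ::= then | A3 then A2; A3 ::= else | stmt | A2 if A3'; S' ::= stmt | if A1; A3' ::= S A4 | if A3

S has alternatives sharing prefix 'stmt': factor to S → stmt S' with S' → stmt | if A1.
A3 has alternatives sharing prefix 'A2 if': factor to A3 → A2 if A3' with A3' → S A4 | if A3.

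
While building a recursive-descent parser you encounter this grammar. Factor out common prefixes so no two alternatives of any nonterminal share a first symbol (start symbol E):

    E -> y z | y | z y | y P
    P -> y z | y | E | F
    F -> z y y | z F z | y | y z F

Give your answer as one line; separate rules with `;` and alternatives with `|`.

E has alternatives sharing prefix 'y': factor to E → y E' with E' → z | ε | P.
P has alternatives sharing prefix 'y': factor to P → y P' with P' → z | ε.
F has alternatives sharing prefix 'z': factor to F → z F' with F' → y y | F z.
F has alternatives sharing prefix 'y': factor to F → y F'' with F'' → ε | z F.

E -> z y | y E'; P -> E | F | y P'; F -> z F' | y F''; E' -> z | ε | P; P' -> z | ε; F' -> y y | F z; F'' -> ε | z F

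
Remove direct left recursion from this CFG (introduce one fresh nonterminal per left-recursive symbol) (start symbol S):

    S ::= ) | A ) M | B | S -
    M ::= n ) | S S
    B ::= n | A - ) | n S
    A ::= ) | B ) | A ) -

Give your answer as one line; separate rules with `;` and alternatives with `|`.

S ::= ) S' | A ) M S' | B S'; M ::= n ) | S S; B ::= n | A - ) | n S; A ::= ) A' | B ) A'; S' ::= - S' | eps; A' ::= ) - A' | eps

Left recursion appears on S, A.
For S: α = {-}, β = {), A ) M, B}. Rewrite as S → β S' and S' → α S' | ε.
For A: α = {) -}, β = {), B )}. Rewrite as A → β A' and A' → α A' | ε.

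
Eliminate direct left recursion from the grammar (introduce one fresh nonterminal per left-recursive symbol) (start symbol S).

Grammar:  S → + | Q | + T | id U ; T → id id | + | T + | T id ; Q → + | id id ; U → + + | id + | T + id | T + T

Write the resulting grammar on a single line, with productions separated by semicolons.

S → + | Q | + T | id U; T → id id T' | + T'; Q → + | id id; U → + + | id + | T + id | T + T; T' → + T' | id T' | ε

Left recursion appears on T.
For T: α = {+, id}, β = {id id, +}. Rewrite as T → β T' and T' → α T' | ε.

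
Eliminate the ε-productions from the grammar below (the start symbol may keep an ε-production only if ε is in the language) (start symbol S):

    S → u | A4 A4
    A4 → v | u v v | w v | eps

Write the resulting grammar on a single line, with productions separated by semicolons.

Nullable nonterminals: {A4, S}.
ε ∈ L(G) since S is nullable, so keep S → ε.
Expand every rule over subsets of its nullable positions: S → A4 A4 gives A4 A4 | A4.

S → u | A4 A4 | A4 | ε; A4 → v | u v v | w v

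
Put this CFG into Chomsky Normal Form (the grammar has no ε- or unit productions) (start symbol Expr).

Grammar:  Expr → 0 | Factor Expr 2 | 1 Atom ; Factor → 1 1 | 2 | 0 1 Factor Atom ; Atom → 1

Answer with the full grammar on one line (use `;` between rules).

Expr → 0 | Factor Y1 | X2 Atom; Factor → X2 X2 | 2 | X3 Y2; Atom → 1; X1 → 2; X2 → 1; X3 → 0; Y1 → Expr X1; Y2 → X2 Y3; Y3 → Factor Atom

Introduce a nonterminal for each terminal appearing in a rule of length ≥ 2: X1 → 2, X2 → 1, X3 → 0.
Binarize each right-hand side of length ≥ 3 by chaining fresh nonterminals (Y1, Y2, …): affected rules were Expr → Factor Expr X1; Factor → X3 X2 Factor Atom.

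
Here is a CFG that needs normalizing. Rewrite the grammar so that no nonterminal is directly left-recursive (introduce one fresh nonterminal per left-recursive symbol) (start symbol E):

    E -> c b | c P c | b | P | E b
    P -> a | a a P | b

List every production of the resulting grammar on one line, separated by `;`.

Directly left-recursive nonterminal: E.
For E: α = {b}, β = {c b, c P c, b, P}. Rewrite as E → β E' and E' → α E' | ε.

E -> c b E' | c P c E' | b E' | P E'; P -> a | a a P | b; E' -> b E' | epsilon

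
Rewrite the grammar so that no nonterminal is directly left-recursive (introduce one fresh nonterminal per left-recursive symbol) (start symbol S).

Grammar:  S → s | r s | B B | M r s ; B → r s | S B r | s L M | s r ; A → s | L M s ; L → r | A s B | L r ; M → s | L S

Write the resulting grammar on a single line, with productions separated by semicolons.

Directly left-recursive nonterminal: L.
For L: α = {r}, β = {r, A s B}. Rewrite as L → β L' and L' → α L' | ε.

S → s | r s | B B | M r s; B → r s | S B r | s L M | s r; A → s | L M s; L → r L' | A s B L'; M → s | L S; L' → r L' | eps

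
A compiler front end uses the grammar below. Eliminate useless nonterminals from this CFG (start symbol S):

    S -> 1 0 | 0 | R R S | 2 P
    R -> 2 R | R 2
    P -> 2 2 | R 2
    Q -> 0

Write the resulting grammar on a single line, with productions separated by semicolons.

S -> 1 0 | 0 | 2 P; P -> 2 2

Generating nonterminals: {P, Q, S}.
Reachable from S after that: {P, S}.
Removed useless symbols: {Q, R} and every production mentioning them.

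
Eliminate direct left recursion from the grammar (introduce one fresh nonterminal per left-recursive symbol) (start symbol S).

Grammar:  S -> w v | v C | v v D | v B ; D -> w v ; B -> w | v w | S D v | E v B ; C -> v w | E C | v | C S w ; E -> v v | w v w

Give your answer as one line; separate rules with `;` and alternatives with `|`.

S -> w v | v C | v v D | v B; D -> w v; B -> w | v w | S D v | E v B; C -> v w C' | E C C' | v C'; E -> v v | w v w; C' -> S w C' | epsilon

Directly left-recursive nonterminal: C.
For C: α = {S w}, β = {v w, E C, v}. Rewrite as C → β C' and C' → α C' | ε.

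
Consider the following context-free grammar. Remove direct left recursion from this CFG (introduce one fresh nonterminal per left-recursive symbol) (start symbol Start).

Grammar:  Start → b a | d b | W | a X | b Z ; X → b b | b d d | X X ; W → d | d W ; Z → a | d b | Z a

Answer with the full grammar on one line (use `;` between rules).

Start → b a | d b | W | a X | b Z; X → b b X1 | b d d X1; W → d | d W; Z → a Z1 | d b Z1; X1 → X X1 | ε; Z1 → a Z1 | ε

X, Z are directly left-recursive.
For X: α = {X}, β = {b b, b d d}. Rewrite as X → β X1 and X1 → α X1 | ε.
For Z: α = {a}, β = {a, d b}. Rewrite as Z → β Z1 and Z1 → α Z1 | ε.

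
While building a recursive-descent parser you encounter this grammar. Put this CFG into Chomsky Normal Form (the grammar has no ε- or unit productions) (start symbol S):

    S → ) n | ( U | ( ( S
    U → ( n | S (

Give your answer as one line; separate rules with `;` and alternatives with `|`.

S → X1 X2 | X3 U | X3 Y1; U → X3 X2 | S X3; X1 → ); X2 → n; X3 → (; Y1 → X3 S

Introduce a nonterminal for each terminal appearing in a rule of length ≥ 2: X1 → ), X2 → n, X3 → (.
Binarize each right-hand side of length ≥ 3 by chaining fresh nonterminals (Y1, Y2, …): affected rules were S → X3 X3 S.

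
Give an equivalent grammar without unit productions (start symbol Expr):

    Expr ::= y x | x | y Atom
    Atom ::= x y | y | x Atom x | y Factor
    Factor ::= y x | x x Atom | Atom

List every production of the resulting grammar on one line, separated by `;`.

Expr ::= y x | x | y Atom; Atom ::= x y | y | x Atom x | y Factor; Factor ::= x y | y | x Atom x | y Factor | y x | x x Atom

Unit pairs: Factor ⇒* {Atom}.
Replace each nonterminal's rules with the union of the non-unit rules of every nonterminal it unit-derives.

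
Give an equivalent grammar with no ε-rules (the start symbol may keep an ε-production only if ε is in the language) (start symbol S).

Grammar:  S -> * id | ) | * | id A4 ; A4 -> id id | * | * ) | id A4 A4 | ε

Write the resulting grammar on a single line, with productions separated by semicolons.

Nullable nonterminals: {A4}.
ε ∉ L(G), so no ε-production is kept.
Expand every rule over subsets of its nullable positions: S → id A4 gives id A4 | id. A4 → id A4 A4 gives id A4 A4 | id A4 | id.

S -> * id | ) | * | id A4 | id; A4 -> id id | * | * ) | id A4 A4 | id A4 | id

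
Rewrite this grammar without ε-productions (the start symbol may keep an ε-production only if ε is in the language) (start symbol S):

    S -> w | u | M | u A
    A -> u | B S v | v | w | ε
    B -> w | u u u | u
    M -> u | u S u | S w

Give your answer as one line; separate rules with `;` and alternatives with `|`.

Nullable set = {A}.
ε ∉ L(G), so no ε-production is kept.

S -> w | u | M | u A; A -> u | B S v | v | w; B -> w | u u u | u; M -> u | u S u | S w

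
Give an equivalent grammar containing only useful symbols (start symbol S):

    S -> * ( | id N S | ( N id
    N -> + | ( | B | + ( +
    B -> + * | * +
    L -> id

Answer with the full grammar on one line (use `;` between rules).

S -> * ( | id N S | ( N id; N -> + | ( | B | + ( +; B -> + * | * +

Generating nonterminals: {B, L, N, S}.
Reachable from S after that: {B, N, S}.
Removed useless symbols: {L} and every production mentioning them.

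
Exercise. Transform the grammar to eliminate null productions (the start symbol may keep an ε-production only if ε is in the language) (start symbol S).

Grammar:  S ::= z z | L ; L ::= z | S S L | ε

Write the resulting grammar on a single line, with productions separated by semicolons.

The nullable symbols are {L, S}.
ε ∈ L(G) since S is nullable, so keep S → ε.
Add the nullable-subset variants: L → S S L gives S S L | S S | S L | S.

S ::= z z | L | ε; L ::= z | S S L | S S | S L | S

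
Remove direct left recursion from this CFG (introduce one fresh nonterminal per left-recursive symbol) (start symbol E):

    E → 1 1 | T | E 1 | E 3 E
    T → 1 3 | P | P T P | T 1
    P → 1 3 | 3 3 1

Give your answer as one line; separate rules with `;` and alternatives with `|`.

E → 1 1 E' | T E'; T → 1 3 T' | P T' | P T P T'; P → 1 3 | 3 3 1; E' → 1 E' | 3 E E' | ε; T' → 1 T' | ε

Directly left-recursive nonterminals: E, T.
For E: α = {1, 3 E}, β = {1 1, T}. Rewrite as E → β E' and E' → α E' | ε.
For T: α = {1}, β = {1 3, P, P T P}. Rewrite as T → β T' and T' → α T' | ε.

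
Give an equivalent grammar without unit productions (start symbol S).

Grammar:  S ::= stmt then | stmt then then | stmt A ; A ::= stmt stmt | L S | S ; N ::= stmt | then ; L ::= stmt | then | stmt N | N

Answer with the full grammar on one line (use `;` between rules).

S ::= stmt then | stmt then then | stmt A; A ::= stmt then | stmt then then | stmt A | stmt stmt | L S; N ::= stmt | then; L ::= stmt | then | stmt N

Unit pairs: A ⇒* {S}; L ⇒* {N}.
For every A with A ⇒* B via unit rules, add B's non-unit alternatives to A; then delete every rule of the form X → Y.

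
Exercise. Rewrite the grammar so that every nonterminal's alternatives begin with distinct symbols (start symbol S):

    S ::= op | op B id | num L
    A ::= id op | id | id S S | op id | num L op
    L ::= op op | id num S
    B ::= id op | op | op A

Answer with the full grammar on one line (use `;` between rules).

S ::= num L | op S'; A ::= op id | num L op | id A'; L ::= op op | id num S; B ::= id op | op B'; S' ::= ε | B id; A' ::= op | ε | S S; B' ::= ε | A

S has alternatives sharing prefix 'op': factor to S → op S' with S' → ε | B id.
A has alternatives sharing prefix 'id': factor to A → id A' with A' → op | ε | S S.
B has alternatives sharing prefix 'op': factor to B → op B' with B' → ε | A.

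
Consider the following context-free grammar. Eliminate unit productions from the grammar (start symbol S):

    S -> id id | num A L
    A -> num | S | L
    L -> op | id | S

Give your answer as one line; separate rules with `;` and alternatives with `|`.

S -> id id | num A L; A -> op | id | id id | num A L | num; L -> op | id | id id | num A L

Unit pairs: A ⇒* {L, S}; L ⇒* {S}.
For each unit pair (A, B), copy every non-unit production of B to A, then drop all unit productions.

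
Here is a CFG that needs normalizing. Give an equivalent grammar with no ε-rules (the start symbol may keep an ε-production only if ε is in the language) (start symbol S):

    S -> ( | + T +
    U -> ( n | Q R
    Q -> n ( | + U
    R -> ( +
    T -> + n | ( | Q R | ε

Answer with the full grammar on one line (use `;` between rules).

Nullable nonterminals: {T}.
ε ∉ L(G), so no ε-production is kept.
Add the nullable-subset variants: S → + T + gives + T + | + +.

S -> ( | + T + | + +; U -> ( n | Q R; Q -> n ( | + U; R -> ( +; T -> + n | ( | Q R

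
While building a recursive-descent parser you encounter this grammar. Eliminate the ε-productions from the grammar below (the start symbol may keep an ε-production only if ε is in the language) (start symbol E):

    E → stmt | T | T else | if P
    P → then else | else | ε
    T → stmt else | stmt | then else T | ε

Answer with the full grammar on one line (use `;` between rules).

E → stmt | T | T else | else | if P | if | ε; P → then else | else; T → stmt else | stmt | then else T | then else

Nullable set = {E, P, T}.
ε ∈ L(G) since E is nullable, so keep E → ε.
Expand every rule over subsets of its nullable positions: E → T else gives T else | else. E → if P gives if P | if. T → then else T gives then else T | then else.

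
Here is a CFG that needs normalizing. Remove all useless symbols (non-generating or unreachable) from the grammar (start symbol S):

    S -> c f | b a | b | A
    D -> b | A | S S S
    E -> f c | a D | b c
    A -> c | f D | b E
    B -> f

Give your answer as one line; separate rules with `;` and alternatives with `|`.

Generating nonterminals: {A, B, D, E, S}.
Reachable from S after that: {A, D, E, S}.
Removed useless symbols: {B} and every production mentioning them.

S -> c f | b a | b | A; D -> b | A | S S S; E -> f c | a D | b c; A -> c | f D | b E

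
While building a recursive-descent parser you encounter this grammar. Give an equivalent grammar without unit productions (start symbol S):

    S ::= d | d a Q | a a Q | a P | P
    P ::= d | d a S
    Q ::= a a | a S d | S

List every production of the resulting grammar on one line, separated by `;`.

S ::= d | d a Q | a a Q | a P | d a S; P ::= d | d a S; Q ::= d | d a Q | a a Q | a P | d a S | a a | a S d

Unit pairs: Q ⇒* {P, S}; S ⇒* {P}.
Replace each nonterminal's rules with the union of the non-unit rules of every nonterminal it unit-derives.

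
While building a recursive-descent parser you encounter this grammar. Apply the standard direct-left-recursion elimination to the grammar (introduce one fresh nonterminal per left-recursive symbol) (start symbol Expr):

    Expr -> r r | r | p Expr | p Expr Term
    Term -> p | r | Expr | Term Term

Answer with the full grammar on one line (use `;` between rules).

Expr -> r r | r | p Expr | p Expr Term; Term -> p Term1 | r Term1 | Expr Term1; Term1 -> Term Term1 | ε

Term is directly left-recursive.
For Term: α = {Term}, β = {p, r, Expr}. Rewrite as Term → β Term1 and Term1 → α Term1 | ε.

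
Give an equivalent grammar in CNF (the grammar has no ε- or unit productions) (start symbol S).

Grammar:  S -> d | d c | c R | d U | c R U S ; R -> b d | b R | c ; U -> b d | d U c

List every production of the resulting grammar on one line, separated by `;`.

S -> d | X1 X2 | X2 R | X1 U | X2 Y1; R -> X3 X1 | X3 R | c; U -> X3 X1 | X1 Y3; X1 -> d; X2 -> c; X3 -> b; Y1 -> R Y2; Y2 -> U S; Y3 -> U X2

Introduce a nonterminal for each terminal appearing in a rule of length ≥ 2: X1 → d, X2 → c, X3 → b.
Binarize each right-hand side of length ≥ 3 by chaining fresh nonterminals (Y1, Y2, …): affected rules were S → X2 R U S; U → X1 U X2.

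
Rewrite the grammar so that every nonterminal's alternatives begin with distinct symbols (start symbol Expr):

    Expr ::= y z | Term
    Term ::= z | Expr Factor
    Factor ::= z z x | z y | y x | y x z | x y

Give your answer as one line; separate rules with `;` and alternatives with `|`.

Expr ::= y z | Term; Term ::= z | Expr Factor; Factor ::= x y | y x Factor1 | z Factor2; Factor1 ::= ε | z; Factor2 ::= z x | y

Factor has alternatives sharing prefix 'y x': factor to Factor → y x Factor1 with Factor1 → ε | z.
Factor has alternatives sharing prefix 'z': factor to Factor → z Factor2 with Factor2 → z x | y.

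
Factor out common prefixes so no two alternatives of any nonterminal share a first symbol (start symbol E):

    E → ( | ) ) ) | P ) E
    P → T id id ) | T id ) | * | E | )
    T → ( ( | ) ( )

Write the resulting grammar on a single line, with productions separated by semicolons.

P has alternatives sharing prefix 'T id': factor to P → T id P' with P' → id ) | ).

E → ( | ) ) ) | P ) E; P → * | E | ) | T id P'; T → ( ( | ) ( ); P' → id ) | )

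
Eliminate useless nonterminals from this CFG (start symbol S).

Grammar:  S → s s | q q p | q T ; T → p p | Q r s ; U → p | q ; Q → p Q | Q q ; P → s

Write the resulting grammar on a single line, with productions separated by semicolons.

Generating nonterminals: {P, S, T, U}.
Reachable from S after that: {S, T}.
Removed useless symbols: {P, Q, U} and every production mentioning them.

S → s s | q q p | q T; T → p p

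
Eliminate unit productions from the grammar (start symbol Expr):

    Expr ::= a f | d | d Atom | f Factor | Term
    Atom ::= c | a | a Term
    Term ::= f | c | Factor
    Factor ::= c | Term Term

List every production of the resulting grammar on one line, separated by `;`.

Expr ::= f | c | Term Term | a f | d | d Atom | f Factor; Atom ::= c | a | a Term; Term ::= f | c | Term Term; Factor ::= c | Term Term

Unit pairs: Expr ⇒* {Factor, Term}; Term ⇒* {Factor}.
For each unit pair (A, B), copy every non-unit production of B to A, then drop all unit productions.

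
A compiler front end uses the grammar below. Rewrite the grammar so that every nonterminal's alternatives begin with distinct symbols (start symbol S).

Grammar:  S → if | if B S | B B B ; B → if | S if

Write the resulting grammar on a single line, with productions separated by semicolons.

S → B B B | if S'; B → if | S if; S' → eps | B S

S has alternatives sharing prefix 'if': factor to S → if S' with S' → ε | B S.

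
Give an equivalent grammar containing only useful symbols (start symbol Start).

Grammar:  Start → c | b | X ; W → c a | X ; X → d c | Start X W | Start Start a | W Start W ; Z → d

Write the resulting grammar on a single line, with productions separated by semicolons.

Start → c | b | X; W → c a | X; X → d c | Start X W | Start Start a | W Start W

Generating nonterminals: {Start, W, X, Z}.
Reachable from Start after that: {Start, W, X}.
Removed useless symbols: {Z} and every production mentioning them.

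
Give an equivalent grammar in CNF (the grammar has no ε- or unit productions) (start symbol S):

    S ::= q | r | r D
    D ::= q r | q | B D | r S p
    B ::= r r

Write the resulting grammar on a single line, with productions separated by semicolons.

S ::= q | r | X1 D; D ::= X2 X1 | q | B D | X1 Y1; B ::= X1 X1; X1 ::= r; X2 ::= q; X3 ::= p; Y1 ::= S X3

Introduce a nonterminal for each terminal appearing in a rule of length ≥ 2: X1 → r, X2 → q, X3 → p.
Binarize each right-hand side of length ≥ 3 by chaining fresh nonterminals (Y1, Y2, …): affected rules were D → X1 S X3.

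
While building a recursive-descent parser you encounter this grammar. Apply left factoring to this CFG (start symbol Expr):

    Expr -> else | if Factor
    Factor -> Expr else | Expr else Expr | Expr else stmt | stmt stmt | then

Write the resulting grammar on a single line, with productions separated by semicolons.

Expr -> else | if Factor; Factor -> stmt stmt | then | Expr else Factor1; Factor1 -> eps | Expr | stmt

Factor has alternatives sharing prefix 'Expr else': factor to Factor → Expr else Factor1 with Factor1 → ε | Expr | stmt.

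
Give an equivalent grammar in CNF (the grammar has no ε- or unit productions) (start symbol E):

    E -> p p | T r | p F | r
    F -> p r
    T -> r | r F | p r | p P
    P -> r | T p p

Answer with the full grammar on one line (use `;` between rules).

E -> X1 X1 | T X2 | X1 F | r; F -> X1 X2; T -> r | X2 F | X1 X2 | X1 P; P -> r | T Y1; X1 -> p; X2 -> r; Y1 -> X1 X1

Introduce a nonterminal for each terminal appearing in a rule of length ≥ 2: X1 → p, X2 → r.
Binarize each right-hand side of length ≥ 3 by chaining fresh nonterminals (Y1, Y2, …): affected rules were P → T X1 X1.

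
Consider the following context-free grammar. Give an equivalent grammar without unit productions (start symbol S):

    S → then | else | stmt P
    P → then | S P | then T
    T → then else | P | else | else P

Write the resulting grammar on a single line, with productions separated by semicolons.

S → then | else | stmt P; P → then | S P | then T; T → then | S P | then T | then else | else | else P

Unit pairs: T ⇒* {P}.
For each unit pair (A, B), copy every non-unit production of B to A, then drop all unit productions.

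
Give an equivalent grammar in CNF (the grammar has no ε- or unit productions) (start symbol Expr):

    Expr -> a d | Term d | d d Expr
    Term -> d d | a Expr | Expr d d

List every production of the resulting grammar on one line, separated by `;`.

Introduce a nonterminal for each terminal appearing in a rule of length ≥ 2: X1 → a, X2 → d.
Binarize each right-hand side of length ≥ 3 by chaining fresh nonterminals (Y1, Y2, …): affected rules were Expr → X2 X2 Expr; Term → Expr X2 X2.

Expr -> X1 X2 | Term X2 | X2 Y1; Term -> X2 X2 | X1 Expr | Expr Y2; X1 -> a; X2 -> d; Y1 -> X2 Expr; Y2 -> X2 X2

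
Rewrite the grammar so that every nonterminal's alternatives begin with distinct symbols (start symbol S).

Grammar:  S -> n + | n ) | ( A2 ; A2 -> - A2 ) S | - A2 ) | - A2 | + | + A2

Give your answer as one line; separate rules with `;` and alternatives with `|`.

S -> ( A2 | n S'; A2 -> - A2 A2' | + A2''; S' -> + | ); A2' -> ε | ) A2'''; A2'' -> ε | A2; A2''' -> S | ε

S has alternatives sharing prefix 'n': factor to S → n S' with S' → + | ).
A2 has alternatives sharing prefix '- A2': factor to A2 → - A2 A2' with A2' → ) S | ) | ε.
A2 has alternatives sharing prefix '+': factor to A2 → + A2'' with A2'' → ε | A2.
A2' has alternatives sharing prefix ')': factor to A2' → ) A2''' with A2''' → S | ε.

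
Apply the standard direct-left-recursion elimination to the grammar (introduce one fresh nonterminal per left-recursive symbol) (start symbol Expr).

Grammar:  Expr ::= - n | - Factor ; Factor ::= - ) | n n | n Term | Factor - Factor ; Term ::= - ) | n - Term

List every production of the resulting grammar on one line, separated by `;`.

Factor is directly left-recursive.
For Factor: α = {- Factor}, β = {- ), n n, n Term}. Rewrite as Factor → β Factor1 and Factor1 → α Factor1 | ε.

Expr ::= - n | - Factor; Factor ::= - ) Factor1 | n n Factor1 | n Term Factor1; Term ::= - ) | n - Term; Factor1 ::= - Factor Factor1 | ε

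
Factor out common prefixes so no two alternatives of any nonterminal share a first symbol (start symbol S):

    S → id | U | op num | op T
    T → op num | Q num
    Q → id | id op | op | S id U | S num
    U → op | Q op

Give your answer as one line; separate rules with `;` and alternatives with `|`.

S has alternatives sharing prefix 'op': factor to S → op S' with S' → num | T.
Q has alternatives sharing prefix 'id': factor to Q → id Q' with Q' → ε | op.
Q has alternatives sharing prefix 'S': factor to Q → S Q'' with Q'' → id U | num.

S → id | U | op S'; T → op num | Q num; Q → op | id Q' | S Q''; U → op | Q op; S' → num | T; Q' → ε | op; Q'' → id U | num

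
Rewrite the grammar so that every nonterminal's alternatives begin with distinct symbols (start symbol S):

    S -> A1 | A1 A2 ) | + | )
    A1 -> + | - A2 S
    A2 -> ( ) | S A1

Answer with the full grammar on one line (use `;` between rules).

S has alternatives sharing prefix 'A1': factor to S → A1 S' with S' → ε | A2 ).

S -> + | ) | A1 S'; A1 -> + | - A2 S; A2 -> ( ) | S A1; S' -> eps | A2 )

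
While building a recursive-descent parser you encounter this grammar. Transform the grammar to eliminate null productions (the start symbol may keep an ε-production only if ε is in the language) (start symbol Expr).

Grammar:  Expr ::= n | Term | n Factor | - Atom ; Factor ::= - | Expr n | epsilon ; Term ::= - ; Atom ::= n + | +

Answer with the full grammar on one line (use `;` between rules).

Expr ::= n | Term | n Factor | - Atom; Factor ::= - | Expr n; Term ::= -; Atom ::= n + | +

Nullable set = {Factor}.
ε ∉ L(G), so no ε-production is kept.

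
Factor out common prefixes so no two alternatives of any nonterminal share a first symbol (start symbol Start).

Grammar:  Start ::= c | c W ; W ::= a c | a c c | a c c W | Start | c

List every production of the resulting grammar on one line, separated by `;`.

Start has alternatives sharing prefix 'c': factor to Start → c Start1 with Start1 → ε | W.
W has alternatives sharing prefix 'a c': factor to W → a c W1 with W1 → ε | c | c W.
W1 has alternatives sharing prefix 'c': factor to W1 → c W11 with W11 → ε | W.

Start ::= c Start1; W ::= Start | c | a c W1; Start1 ::= ε | W; W1 ::= ε | c W11; W11 ::= ε | W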